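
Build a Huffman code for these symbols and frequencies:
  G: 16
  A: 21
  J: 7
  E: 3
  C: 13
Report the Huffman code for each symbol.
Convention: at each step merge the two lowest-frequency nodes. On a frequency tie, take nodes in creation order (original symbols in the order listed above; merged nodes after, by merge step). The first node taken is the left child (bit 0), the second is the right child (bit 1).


Huffman tree construction:
Step 1: Merge E(3) + J(7) = 10
Step 2: Merge (E+J)(10) + C(13) = 23
Step 3: Merge G(16) + A(21) = 37
Step 4: Merge ((E+J)+C)(23) + (G+A)(37) = 60
Read each symbol's code off the tree from the root (left child = 0, right child = 1).

Codes:
  G: 10 (length 2)
  A: 11 (length 2)
  J: 001 (length 3)
  E: 000 (length 3)
  C: 01 (length 2)
Average code length: 130/60 = 2.1667 bits/symbol


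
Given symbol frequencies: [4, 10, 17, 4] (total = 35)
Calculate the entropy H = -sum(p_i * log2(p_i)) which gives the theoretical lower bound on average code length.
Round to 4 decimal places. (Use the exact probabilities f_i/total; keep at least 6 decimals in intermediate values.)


Per-symbol terms -p_i * log2(p_i) with p_i = f_i/35:
  p = 4/35 = 0.114286: log2(p) = -3.129283, -p*log2(p) = 0.357632
  p = 10/35 = 0.285714: log2(p) = -1.807355, -p*log2(p) = 0.516387
  p = 17/35 = 0.485714: log2(p) = -1.041820, -p*log2(p) = 0.506027
  p = 4/35 = 0.114286: log2(p) = -3.129283, -p*log2(p) = 0.357632
H = 0.357632 + 0.516387 + 0.506027 + 0.357632 = 1.737678

H = 1.7377 bits/symbol


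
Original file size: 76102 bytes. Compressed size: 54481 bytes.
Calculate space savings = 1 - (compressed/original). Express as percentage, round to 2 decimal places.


ratio = compressed/original = 54481/76102 = 0.715894
savings = 1 - ratio = 1 - 0.715894 = 0.284106
as a percentage: 0.284106 * 100 = 28.41%

Space savings = 1 - 54481/76102 = 28.41%


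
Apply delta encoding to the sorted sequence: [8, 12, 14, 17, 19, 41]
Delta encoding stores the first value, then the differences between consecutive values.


First value: 8
Deltas:
  12 - 8 = 4
  14 - 12 = 2
  17 - 14 = 3
  19 - 17 = 2
  41 - 19 = 22


Delta encoded: [8, 4, 2, 3, 2, 22]


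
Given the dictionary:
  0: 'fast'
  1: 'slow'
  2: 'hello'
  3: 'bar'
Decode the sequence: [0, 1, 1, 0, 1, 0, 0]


Look up each index in the dictionary:
  0 -> 'fast'
  1 -> 'slow'
  1 -> 'slow'
  0 -> 'fast'
  1 -> 'slow'
  0 -> 'fast'
  0 -> 'fast'

Decoded: "fast slow slow fast slow fast fast"


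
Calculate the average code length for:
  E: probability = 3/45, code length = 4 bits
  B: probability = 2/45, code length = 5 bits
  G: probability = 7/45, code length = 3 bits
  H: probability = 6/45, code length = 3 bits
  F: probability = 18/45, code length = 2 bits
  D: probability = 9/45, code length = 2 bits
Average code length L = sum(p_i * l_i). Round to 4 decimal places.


Weighted contributions p_i * l_i:
  E: (3/45) * 4 = 12/45
  B: (2/45) * 5 = 10/45
  G: (7/45) * 3 = 21/45
  H: (6/45) * 3 = 18/45
  F: (18/45) * 2 = 36/45
  D: (9/45) * 2 = 18/45
Sum = (12 + 10 + 21 + 18 + 36 + 18)/45 = 115/45

L = 115/45 = 2.5556 bits/symbol


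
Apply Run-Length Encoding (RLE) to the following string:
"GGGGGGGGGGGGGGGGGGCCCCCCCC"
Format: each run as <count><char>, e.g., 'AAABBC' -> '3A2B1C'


Scanning runs left to right:
  i=0: run of 'G' x 18 -> '18G'
  i=18: run of 'C' x 8 -> '8C'

RLE = 18G8C


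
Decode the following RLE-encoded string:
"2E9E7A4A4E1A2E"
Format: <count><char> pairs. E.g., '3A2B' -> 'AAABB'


Expanding each <count><char> pair:
  2E -> 'EE'
  9E -> 'EEEEEEEEE'
  7A -> 'AAAAAAA'
  4A -> 'AAAA'
  4E -> 'EEEE'
  1A -> 'A'
  2E -> 'EE'

Decoded = EEEEEEEEEEEAAAAAAAAAAAEEEEAEE


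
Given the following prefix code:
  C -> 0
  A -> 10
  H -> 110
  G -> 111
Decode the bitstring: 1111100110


Decoding step by step:
Bits 111 -> G
Bits 110 -> H
Bits 0 -> C
Bits 110 -> H


Decoded message: GHCH


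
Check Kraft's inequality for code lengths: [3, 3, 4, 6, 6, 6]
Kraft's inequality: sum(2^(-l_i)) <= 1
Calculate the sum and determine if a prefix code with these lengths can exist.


Sum = 2^(-3) + 2^(-3) + 2^(-4) + 2^(-6) + 2^(-6) + 2^(-6)
    = 0.125 + 0.125 + 0.0625 + 0.015625 + 0.015625 + 0.015625
    = 23/64 = 0.359375
Since 0.359375 <= 1, Kraft's inequality IS satisfied.
A prefix code with these lengths CAN exist.

Kraft sum = 0.359375. Satisfied.


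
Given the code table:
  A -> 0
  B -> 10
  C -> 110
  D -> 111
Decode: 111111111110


Decoding:
111 -> D
111 -> D
111 -> D
110 -> C


Result: DDDC


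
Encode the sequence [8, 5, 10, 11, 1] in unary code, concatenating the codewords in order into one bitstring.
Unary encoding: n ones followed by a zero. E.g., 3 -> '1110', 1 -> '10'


Encode each number as n ones followed by a terminating 0:
  8 -> 111111110 (9 bits)
  5 -> 111110 (6 bits)
  10 -> 11111111110 (11 bits)
  11 -> 111111111110 (12 bits)
  1 -> 10 (2 bits)
Total length = 9 + 6 + 11 + 12 + 2 = 40 bits.

Unary([8, 5, 10, 11, 1]) = 1111111101111101111111111011111111111010 (40 bits)


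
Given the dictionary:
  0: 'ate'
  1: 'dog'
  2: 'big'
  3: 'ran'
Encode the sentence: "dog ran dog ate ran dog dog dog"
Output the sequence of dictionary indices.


Look up each word in the dictionary:
  'dog' -> 1
  'ran' -> 3
  'dog' -> 1
  'ate' -> 0
  'ran' -> 3
  'dog' -> 1
  'dog' -> 1
  'dog' -> 1

Encoded: [1, 3, 1, 0, 3, 1, 1, 1]


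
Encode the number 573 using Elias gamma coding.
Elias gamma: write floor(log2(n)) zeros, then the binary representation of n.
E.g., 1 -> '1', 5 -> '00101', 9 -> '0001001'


num_bits = floor(log2(573)) + 1 = 10
leading_zeros = num_bits - 1 = 9
binary(573) = 1000111101

Elias gamma(573) = '000000000' + '1000111101' = 0000000001000111101 (19 bits)


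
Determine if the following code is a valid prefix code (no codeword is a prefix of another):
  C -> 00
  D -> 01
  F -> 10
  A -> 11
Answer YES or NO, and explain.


Checking each pair (does one codeword prefix another?):
  C='00' vs D='01': no prefix
  C='00' vs F='10': no prefix
  C='00' vs A='11': no prefix
  D='01' vs C='00': no prefix
  D='01' vs F='10': no prefix
  D='01' vs A='11': no prefix
  F='10' vs C='00': no prefix
  F='10' vs D='01': no prefix
  F='10' vs A='11': no prefix
  A='11' vs C='00': no prefix
  A='11' vs D='01': no prefix
  A='11' vs F='10': no prefix
No violation found over all pairs.

YES -- this is a valid prefix code. No codeword is a prefix of any other codeword.


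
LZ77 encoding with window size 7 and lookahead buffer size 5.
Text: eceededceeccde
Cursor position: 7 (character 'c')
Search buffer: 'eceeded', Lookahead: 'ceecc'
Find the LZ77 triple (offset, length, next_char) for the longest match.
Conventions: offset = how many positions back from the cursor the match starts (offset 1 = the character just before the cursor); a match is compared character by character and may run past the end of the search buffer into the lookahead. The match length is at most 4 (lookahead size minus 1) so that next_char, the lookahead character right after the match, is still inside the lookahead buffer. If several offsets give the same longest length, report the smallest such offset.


Try each offset into the search buffer:
  offset=1 (pos 6, char 'd'): match length 0
  offset=2 (pos 5, char 'e'): match length 0
  offset=3 (pos 4, char 'd'): match length 0
  offset=4 (pos 3, char 'e'): match length 0
  offset=5 (pos 2, char 'e'): match length 0
  offset=6 (pos 1, char 'c'): match length 3
  offset=7 (pos 0, char 'e'): match length 0
Longest match has length 3 at offset 6.
next_char = character at position 7 + 3 = 10 -> 'c'

Best match: offset=6, length=3 (matching 'cee' starting at position 1)
LZ77 triple: (6, 3, 'c')


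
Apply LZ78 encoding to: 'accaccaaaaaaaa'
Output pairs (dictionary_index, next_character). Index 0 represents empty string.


LZ78 encoding steps:
Dictionary: {0: ''}
Step 1: w='' (idx 0), next='a' -> output (0, 'a'), add 'a' as idx 1
Step 2: w='' (idx 0), next='c' -> output (0, 'c'), add 'c' as idx 2
Step 3: w='c' (idx 2), next='a' -> output (2, 'a'), add 'ca' as idx 3
Step 4: w='c' (idx 2), next='c' -> output (2, 'c'), add 'cc' as idx 4
Step 5: w='a' (idx 1), next='a' -> output (1, 'a'), add 'aa' as idx 5
Step 6: w='aa' (idx 5), next='a' -> output (5, 'a'), add 'aaa' as idx 6
Step 7: w='aaa' (idx 6), end of input -> output (6, '')


Encoded: [(0, 'a'), (0, 'c'), (2, 'a'), (2, 'c'), (1, 'a'), (5, 'a'), (6, '')]


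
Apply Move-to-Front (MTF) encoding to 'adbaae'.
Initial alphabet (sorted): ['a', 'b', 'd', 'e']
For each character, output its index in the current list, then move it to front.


MTF encoding:
'a': index 0 in ['a', 'b', 'd', 'e'] -> ['a', 'b', 'd', 'e']
'd': index 2 in ['a', 'b', 'd', 'e'] -> ['d', 'a', 'b', 'e']
'b': index 2 in ['d', 'a', 'b', 'e'] -> ['b', 'd', 'a', 'e']
'a': index 2 in ['b', 'd', 'a', 'e'] -> ['a', 'b', 'd', 'e']
'a': index 0 in ['a', 'b', 'd', 'e'] -> ['a', 'b', 'd', 'e']
'e': index 3 in ['a', 'b', 'd', 'e'] -> ['e', 'a', 'b', 'd']


Output: [0, 2, 2, 2, 0, 3]


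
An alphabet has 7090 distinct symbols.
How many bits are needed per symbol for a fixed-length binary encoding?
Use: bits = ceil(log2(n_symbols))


log2(7090) = 12.7916
Bracket: 2^12 = 4096 < 7090 <= 2^13 = 8192
So ceil(log2(7090)) = 13

bits = ceil(log2(7090)) = ceil(12.7916) = 13 bits


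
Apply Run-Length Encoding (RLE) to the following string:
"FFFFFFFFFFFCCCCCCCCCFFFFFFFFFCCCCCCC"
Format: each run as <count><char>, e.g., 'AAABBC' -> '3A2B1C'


Scanning runs left to right:
  i=0: run of 'F' x 11 -> '11F'
  i=11: run of 'C' x 9 -> '9C'
  i=20: run of 'F' x 9 -> '9F'
  i=29: run of 'C' x 7 -> '7C'

RLE = 11F9C9F7C


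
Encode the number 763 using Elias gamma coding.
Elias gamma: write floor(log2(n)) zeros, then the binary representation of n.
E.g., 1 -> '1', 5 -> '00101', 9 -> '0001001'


num_bits = floor(log2(763)) + 1 = 10
leading_zeros = num_bits - 1 = 9
binary(763) = 1011111011

Elias gamma(763) = '000000000' + '1011111011' = 0000000001011111011 (19 bits)


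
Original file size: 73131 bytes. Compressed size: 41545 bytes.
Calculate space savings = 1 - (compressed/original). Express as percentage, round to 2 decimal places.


ratio = compressed/original = 41545/73131 = 0.56809
savings = 1 - ratio = 1 - 0.56809 = 0.43191
as a percentage: 0.43191 * 100 = 43.19%

Space savings = 1 - 41545/73131 = 43.19%


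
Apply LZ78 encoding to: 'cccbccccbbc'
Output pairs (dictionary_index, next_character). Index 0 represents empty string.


LZ78 encoding steps:
Dictionary: {0: ''}
Step 1: w='' (idx 0), next='c' -> output (0, 'c'), add 'c' as idx 1
Step 2: w='c' (idx 1), next='c' -> output (1, 'c'), add 'cc' as idx 2
Step 3: w='' (idx 0), next='b' -> output (0, 'b'), add 'b' as idx 3
Step 4: w='cc' (idx 2), next='c' -> output (2, 'c'), add 'ccc' as idx 4
Step 5: w='c' (idx 1), next='b' -> output (1, 'b'), add 'cb' as idx 5
Step 6: w='b' (idx 3), next='c' -> output (3, 'c'), add 'bc' as idx 6


Encoded: [(0, 'c'), (1, 'c'), (0, 'b'), (2, 'c'), (1, 'b'), (3, 'c')]


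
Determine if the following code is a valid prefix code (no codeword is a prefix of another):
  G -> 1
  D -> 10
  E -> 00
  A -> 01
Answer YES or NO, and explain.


Checking each pair (does one codeword prefix another?):
  G='1' vs D='10': prefix -- VIOLATION

NO -- this is NOT a valid prefix code. G (1) is a prefix of D (10).


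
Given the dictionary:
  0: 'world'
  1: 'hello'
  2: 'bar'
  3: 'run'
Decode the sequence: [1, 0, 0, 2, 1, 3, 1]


Look up each index in the dictionary:
  1 -> 'hello'
  0 -> 'world'
  0 -> 'world'
  2 -> 'bar'
  1 -> 'hello'
  3 -> 'run'
  1 -> 'hello'

Decoded: "hello world world bar hello run hello"


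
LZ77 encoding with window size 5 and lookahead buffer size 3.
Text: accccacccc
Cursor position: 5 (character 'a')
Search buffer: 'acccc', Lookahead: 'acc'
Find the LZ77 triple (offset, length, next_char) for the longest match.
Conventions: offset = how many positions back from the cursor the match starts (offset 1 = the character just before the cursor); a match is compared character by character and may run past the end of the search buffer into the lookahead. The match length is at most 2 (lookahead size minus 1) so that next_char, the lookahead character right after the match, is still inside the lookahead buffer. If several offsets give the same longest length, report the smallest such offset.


Try each offset into the search buffer:
  offset=1 (pos 4, char 'c'): match length 0
  offset=2 (pos 3, char 'c'): match length 0
  offset=3 (pos 2, char 'c'): match length 0
  offset=4 (pos 1, char 'c'): match length 0
  offset=5 (pos 0, char 'a'): match length 2
Longest match has length 2 at offset 5.
next_char = character at position 5 + 2 = 7 -> 'c'

Best match: offset=5, length=2 (matching 'ac' starting at position 0)
LZ77 triple: (5, 2, 'c')


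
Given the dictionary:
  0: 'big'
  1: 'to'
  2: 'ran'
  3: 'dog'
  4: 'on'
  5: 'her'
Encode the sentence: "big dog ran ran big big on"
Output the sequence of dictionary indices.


Look up each word in the dictionary:
  'big' -> 0
  'dog' -> 3
  'ran' -> 2
  'ran' -> 2
  'big' -> 0
  'big' -> 0
  'on' -> 4

Encoded: [0, 3, 2, 2, 0, 0, 4]


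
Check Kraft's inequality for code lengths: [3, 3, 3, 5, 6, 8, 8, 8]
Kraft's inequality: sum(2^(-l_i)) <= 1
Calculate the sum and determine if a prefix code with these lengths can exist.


Sum = 2^(-3) + 2^(-3) + 2^(-3) + 2^(-5) + 2^(-6) + 2^(-8) + 2^(-8) + 2^(-8)
    = 0.125 + 0.125 + 0.125 + 0.03125 + 0.015625 + 0.00390625 + 0.00390625 + 0.00390625
    = 111/256 = 0.43359375
Since 0.43359375 <= 1, Kraft's inequality IS satisfied.
A prefix code with these lengths CAN exist.

Kraft sum = 0.43359375. Satisfied.


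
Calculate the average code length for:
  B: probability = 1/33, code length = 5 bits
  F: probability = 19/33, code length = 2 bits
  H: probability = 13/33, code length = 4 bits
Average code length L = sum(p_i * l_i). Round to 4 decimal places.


Weighted contributions p_i * l_i:
  B: (1/33) * 5 = 5/33
  F: (19/33) * 2 = 38/33
  H: (13/33) * 4 = 52/33
Sum = (5 + 38 + 52)/33 = 95/33

L = 95/33 = 2.8788 bits/symbol


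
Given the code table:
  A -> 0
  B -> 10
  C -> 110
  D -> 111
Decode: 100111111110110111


Decoding:
10 -> B
0 -> A
111 -> D
111 -> D
110 -> C
110 -> C
111 -> D


Result: BADDCCD


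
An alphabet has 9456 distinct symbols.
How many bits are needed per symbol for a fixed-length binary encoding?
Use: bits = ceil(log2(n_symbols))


log2(9456) = 13.207
Bracket: 2^13 = 8192 < 9456 <= 2^14 = 16384
So ceil(log2(9456)) = 14

bits = ceil(log2(9456)) = ceil(13.207) = 14 bits


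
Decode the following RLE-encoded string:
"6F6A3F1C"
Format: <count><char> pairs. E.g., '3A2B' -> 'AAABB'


Expanding each <count><char> pair:
  6F -> 'FFFFFF'
  6A -> 'AAAAAA'
  3F -> 'FFF'
  1C -> 'C'

Decoded = FFFFFFAAAAAAFFFC


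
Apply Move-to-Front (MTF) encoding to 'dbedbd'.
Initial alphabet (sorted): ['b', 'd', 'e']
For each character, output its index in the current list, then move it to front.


MTF encoding:
'd': index 1 in ['b', 'd', 'e'] -> ['d', 'b', 'e']
'b': index 1 in ['d', 'b', 'e'] -> ['b', 'd', 'e']
'e': index 2 in ['b', 'd', 'e'] -> ['e', 'b', 'd']
'd': index 2 in ['e', 'b', 'd'] -> ['d', 'e', 'b']
'b': index 2 in ['d', 'e', 'b'] -> ['b', 'd', 'e']
'd': index 1 in ['b', 'd', 'e'] -> ['d', 'b', 'e']


Output: [1, 1, 2, 2, 2, 1]


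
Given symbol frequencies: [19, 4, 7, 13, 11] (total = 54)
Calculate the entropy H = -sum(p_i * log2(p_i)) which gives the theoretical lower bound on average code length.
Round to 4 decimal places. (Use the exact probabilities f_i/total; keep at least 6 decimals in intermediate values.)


Per-symbol terms -p_i * log2(p_i) with p_i = f_i/54:
  p = 19/54 = 0.351852: log2(p) = -1.506960, -p*log2(p) = 0.530227
  p = 4/54 = 0.074074: log2(p) = -3.754888, -p*log2(p) = 0.278140
  p = 7/54 = 0.129630: log2(p) = -2.947533, -p*log2(p) = 0.382088
  p = 13/54 = 0.240741: log2(p) = -2.054448, -p*log2(p) = 0.494589
  p = 11/54 = 0.203704: log2(p) = -2.295456, -p*log2(p) = 0.467593
H = 0.530227 + 0.278140 + 0.382088 + 0.494589 + 0.467593 = 2.152637

H = 2.1526 bits/symbol


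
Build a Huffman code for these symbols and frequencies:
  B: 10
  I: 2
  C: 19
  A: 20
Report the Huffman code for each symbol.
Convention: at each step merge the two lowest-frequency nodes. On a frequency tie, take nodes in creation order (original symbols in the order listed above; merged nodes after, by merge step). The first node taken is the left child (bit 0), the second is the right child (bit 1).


Huffman tree construction:
Step 1: Merge I(2) + B(10) = 12
Step 2: Merge (I+B)(12) + C(19) = 31
Step 3: Merge A(20) + ((I+B)+C)(31) = 51
Read each symbol's code off the tree from the root (left child = 0, right child = 1).

Codes:
  B: 101 (length 3)
  I: 100 (length 3)
  C: 11 (length 2)
  A: 0 (length 1)
Average code length: 94/51 = 1.8431 bits/symbol


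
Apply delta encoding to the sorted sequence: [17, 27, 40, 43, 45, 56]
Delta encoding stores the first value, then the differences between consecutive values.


First value: 17
Deltas:
  27 - 17 = 10
  40 - 27 = 13
  43 - 40 = 3
  45 - 43 = 2
  56 - 45 = 11


Delta encoded: [17, 10, 13, 3, 2, 11]


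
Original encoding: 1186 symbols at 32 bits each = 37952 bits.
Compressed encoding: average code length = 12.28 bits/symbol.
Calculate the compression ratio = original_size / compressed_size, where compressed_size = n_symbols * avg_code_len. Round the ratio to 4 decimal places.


original_size = n_symbols * orig_bits = 1186 * 32 = 37952 bits
compressed_size = n_symbols * avg_code_len = 1186 * 12.28 = 14564.08 bits
ratio = original_size / compressed_size = 37952 / 14564.08 = 2.6059

Compression ratio = 2.6059


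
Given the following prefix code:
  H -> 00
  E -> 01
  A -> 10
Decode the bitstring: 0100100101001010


Decoding step by step:
Bits 01 -> E
Bits 00 -> H
Bits 10 -> A
Bits 01 -> E
Bits 01 -> E
Bits 00 -> H
Bits 10 -> A
Bits 10 -> A


Decoded message: EHAEEHAA


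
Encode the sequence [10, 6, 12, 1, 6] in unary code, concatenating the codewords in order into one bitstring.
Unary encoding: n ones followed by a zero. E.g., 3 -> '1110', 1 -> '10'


Encode each number as n ones followed by a terminating 0:
  10 -> 11111111110 (11 bits)
  6 -> 1111110 (7 bits)
  12 -> 1111111111110 (13 bits)
  1 -> 10 (2 bits)
  6 -> 1111110 (7 bits)
Total length = 11 + 7 + 13 + 2 + 7 = 40 bits.

Unary([10, 6, 12, 1, 6]) = 1111111111011111101111111111110101111110 (40 bits)


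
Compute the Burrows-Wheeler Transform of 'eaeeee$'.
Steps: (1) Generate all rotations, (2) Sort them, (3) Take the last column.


Rotations (sorted):
  0: $eaeeee -> last char: e
  1: aeeee$e -> last char: e
  2: e$eaeee -> last char: e
  3: eaeeee$ -> last char: $
  4: ee$eaee -> last char: e
  5: eee$eae -> last char: e
  6: eeee$ea -> last char: a


BWT = eee$eea


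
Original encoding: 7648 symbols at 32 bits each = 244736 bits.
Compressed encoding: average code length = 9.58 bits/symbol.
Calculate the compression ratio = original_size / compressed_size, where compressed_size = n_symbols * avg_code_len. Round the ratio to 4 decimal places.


original_size = n_symbols * orig_bits = 7648 * 32 = 244736 bits
compressed_size = n_symbols * avg_code_len = 7648 * 9.58 = 73267.84 bits
ratio = original_size / compressed_size = 244736 / 73267.84 = 3.3403

Compression ratio = 3.3403


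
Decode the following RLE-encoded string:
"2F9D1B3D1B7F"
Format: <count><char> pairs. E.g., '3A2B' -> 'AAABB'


Expanding each <count><char> pair:
  2F -> 'FF'
  9D -> 'DDDDDDDDD'
  1B -> 'B'
  3D -> 'DDD'
  1B -> 'B'
  7F -> 'FFFFFFF'

Decoded = FFDDDDDDDDDBDDDBFFFFFFF


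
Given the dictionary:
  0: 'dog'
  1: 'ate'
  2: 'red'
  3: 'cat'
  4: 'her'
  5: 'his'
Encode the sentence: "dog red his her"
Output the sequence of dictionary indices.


Look up each word in the dictionary:
  'dog' -> 0
  'red' -> 2
  'his' -> 5
  'her' -> 4

Encoded: [0, 2, 5, 4]


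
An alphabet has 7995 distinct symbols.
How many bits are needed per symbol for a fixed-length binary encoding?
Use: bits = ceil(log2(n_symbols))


log2(7995) = 12.9649
Bracket: 2^12 = 4096 < 7995 <= 2^13 = 8192
So ceil(log2(7995)) = 13

bits = ceil(log2(7995)) = ceil(12.9649) = 13 bits


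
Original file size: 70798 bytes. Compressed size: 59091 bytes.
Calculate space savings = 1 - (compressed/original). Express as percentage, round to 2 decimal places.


ratio = compressed/original = 59091/70798 = 0.834642
savings = 1 - ratio = 1 - 0.834642 = 0.165358
as a percentage: 0.165358 * 100 = 16.54%

Space savings = 1 - 59091/70798 = 16.54%


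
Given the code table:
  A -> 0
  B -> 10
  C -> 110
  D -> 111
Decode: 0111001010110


Decoding:
0 -> A
111 -> D
0 -> A
0 -> A
10 -> B
10 -> B
110 -> C


Result: ADAABBC


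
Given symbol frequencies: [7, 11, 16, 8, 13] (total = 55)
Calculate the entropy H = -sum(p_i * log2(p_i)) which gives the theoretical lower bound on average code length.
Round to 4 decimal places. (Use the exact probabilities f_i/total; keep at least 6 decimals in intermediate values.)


Per-symbol terms -p_i * log2(p_i) with p_i = f_i/55:
  p = 7/55 = 0.127273: log2(p) = -2.974005, -p*log2(p) = 0.378510
  p = 11/55 = 0.200000: log2(p) = -2.321928, -p*log2(p) = 0.464386
  p = 16/55 = 0.290909: log2(p) = -1.781360, -p*log2(p) = 0.518214
  p = 8/55 = 0.145455: log2(p) = -2.781360, -p*log2(p) = 0.404561
  p = 13/55 = 0.236364: log2(p) = -2.080920, -p*log2(p) = 0.491854
H = 0.378510 + 0.464386 + 0.518214 + 0.404561 + 0.491854 = 2.257525

H = 2.2575 bits/symbol


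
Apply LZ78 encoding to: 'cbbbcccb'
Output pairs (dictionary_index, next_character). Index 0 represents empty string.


LZ78 encoding steps:
Dictionary: {0: ''}
Step 1: w='' (idx 0), next='c' -> output (0, 'c'), add 'c' as idx 1
Step 2: w='' (idx 0), next='b' -> output (0, 'b'), add 'b' as idx 2
Step 3: w='b' (idx 2), next='b' -> output (2, 'b'), add 'bb' as idx 3
Step 4: w='c' (idx 1), next='c' -> output (1, 'c'), add 'cc' as idx 4
Step 5: w='c' (idx 1), next='b' -> output (1, 'b'), add 'cb' as idx 5


Encoded: [(0, 'c'), (0, 'b'), (2, 'b'), (1, 'c'), (1, 'b')]


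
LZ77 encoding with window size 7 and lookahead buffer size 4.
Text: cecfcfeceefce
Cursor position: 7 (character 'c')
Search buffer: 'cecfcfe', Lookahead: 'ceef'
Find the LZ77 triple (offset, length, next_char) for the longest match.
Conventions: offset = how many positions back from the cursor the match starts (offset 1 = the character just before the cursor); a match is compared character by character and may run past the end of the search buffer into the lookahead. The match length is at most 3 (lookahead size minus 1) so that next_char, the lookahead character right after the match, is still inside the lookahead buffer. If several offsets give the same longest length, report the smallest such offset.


Try each offset into the search buffer:
  offset=1 (pos 6, char 'e'): match length 0
  offset=2 (pos 5, char 'f'): match length 0
  offset=3 (pos 4, char 'c'): match length 1
  offset=4 (pos 3, char 'f'): match length 0
  offset=5 (pos 2, char 'c'): match length 1
  offset=6 (pos 1, char 'e'): match length 0
  offset=7 (pos 0, char 'c'): match length 2
Longest match has length 2 at offset 7.
next_char = character at position 7 + 2 = 9 -> 'e'

Best match: offset=7, length=2 (matching 'ce' starting at position 0)
LZ77 triple: (7, 2, 'e')


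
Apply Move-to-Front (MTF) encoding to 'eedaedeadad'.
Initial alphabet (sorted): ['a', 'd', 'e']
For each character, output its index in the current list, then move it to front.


MTF encoding:
'e': index 2 in ['a', 'd', 'e'] -> ['e', 'a', 'd']
'e': index 0 in ['e', 'a', 'd'] -> ['e', 'a', 'd']
'd': index 2 in ['e', 'a', 'd'] -> ['d', 'e', 'a']
'a': index 2 in ['d', 'e', 'a'] -> ['a', 'd', 'e']
'e': index 2 in ['a', 'd', 'e'] -> ['e', 'a', 'd']
'd': index 2 in ['e', 'a', 'd'] -> ['d', 'e', 'a']
'e': index 1 in ['d', 'e', 'a'] -> ['e', 'd', 'a']
'a': index 2 in ['e', 'd', 'a'] -> ['a', 'e', 'd']
'd': index 2 in ['a', 'e', 'd'] -> ['d', 'a', 'e']
'a': index 1 in ['d', 'a', 'e'] -> ['a', 'd', 'e']
'd': index 1 in ['a', 'd', 'e'] -> ['d', 'a', 'e']


Output: [2, 0, 2, 2, 2, 2, 1, 2, 2, 1, 1]


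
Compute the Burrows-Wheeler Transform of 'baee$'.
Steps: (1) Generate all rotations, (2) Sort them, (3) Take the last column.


Rotations (sorted):
  0: $baee -> last char: e
  1: aee$b -> last char: b
  2: baee$ -> last char: $
  3: e$bae -> last char: e
  4: ee$ba -> last char: a


BWT = eb$ea


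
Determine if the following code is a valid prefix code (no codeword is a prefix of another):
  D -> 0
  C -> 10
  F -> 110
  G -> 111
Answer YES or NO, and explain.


Checking each pair (does one codeword prefix another?):
  D='0' vs C='10': no prefix
  D='0' vs F='110': no prefix
  D='0' vs G='111': no prefix
  C='10' vs D='0': no prefix
  C='10' vs F='110': no prefix
  C='10' vs G='111': no prefix
  F='110' vs D='0': no prefix
  F='110' vs C='10': no prefix
  F='110' vs G='111': no prefix
  G='111' vs D='0': no prefix
  G='111' vs C='10': no prefix
  G='111' vs F='110': no prefix
No violation found over all pairs.

YES -- this is a valid prefix code. No codeword is a prefix of any other codeword.


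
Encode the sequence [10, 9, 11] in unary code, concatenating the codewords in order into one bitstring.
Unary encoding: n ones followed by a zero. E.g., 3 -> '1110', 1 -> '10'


Encode each number as n ones followed by a terminating 0:
  10 -> 11111111110 (11 bits)
  9 -> 1111111110 (10 bits)
  11 -> 111111111110 (12 bits)
Total length = 11 + 10 + 12 = 33 bits.

Unary([10, 9, 11]) = 111111111101111111110111111111110 (33 bits)


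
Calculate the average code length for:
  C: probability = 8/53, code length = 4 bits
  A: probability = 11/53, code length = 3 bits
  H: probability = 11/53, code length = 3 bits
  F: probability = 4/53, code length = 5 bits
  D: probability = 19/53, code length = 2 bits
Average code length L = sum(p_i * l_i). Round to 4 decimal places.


Weighted contributions p_i * l_i:
  C: (8/53) * 4 = 32/53
  A: (11/53) * 3 = 33/53
  H: (11/53) * 3 = 33/53
  F: (4/53) * 5 = 20/53
  D: (19/53) * 2 = 38/53
Sum = (32 + 33 + 33 + 20 + 38)/53 = 156/53

L = 156/53 = 2.9434 bits/symbol


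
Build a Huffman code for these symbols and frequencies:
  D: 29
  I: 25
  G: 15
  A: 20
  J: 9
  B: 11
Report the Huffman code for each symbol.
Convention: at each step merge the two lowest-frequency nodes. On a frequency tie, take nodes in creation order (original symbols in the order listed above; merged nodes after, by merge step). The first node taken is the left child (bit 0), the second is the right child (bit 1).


Huffman tree construction:
Step 1: Merge J(9) + B(11) = 20
Step 2: Merge G(15) + A(20) = 35
Step 3: Merge (J+B)(20) + I(25) = 45
Step 4: Merge D(29) + (G+A)(35) = 64
Step 5: Merge ((J+B)+I)(45) + (D+(G+A))(64) = 109
Read each symbol's code off the tree from the root (left child = 0, right child = 1).

Codes:
  D: 10 (length 2)
  I: 01 (length 2)
  G: 110 (length 3)
  A: 111 (length 3)
  J: 000 (length 3)
  B: 001 (length 3)
Average code length: 273/109 = 2.5046 bits/symbol


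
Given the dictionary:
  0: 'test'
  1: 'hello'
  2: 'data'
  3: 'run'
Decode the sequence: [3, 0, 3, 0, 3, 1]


Look up each index in the dictionary:
  3 -> 'run'
  0 -> 'test'
  3 -> 'run'
  0 -> 'test'
  3 -> 'run'
  1 -> 'hello'

Decoded: "run test run test run hello"


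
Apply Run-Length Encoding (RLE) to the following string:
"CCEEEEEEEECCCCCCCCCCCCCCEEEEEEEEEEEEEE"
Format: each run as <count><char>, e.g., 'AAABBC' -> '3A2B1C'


Scanning runs left to right:
  i=0: run of 'C' x 2 -> '2C'
  i=2: run of 'E' x 8 -> '8E'
  i=10: run of 'C' x 14 -> '14C'
  i=24: run of 'E' x 14 -> '14E'

RLE = 2C8E14C14E


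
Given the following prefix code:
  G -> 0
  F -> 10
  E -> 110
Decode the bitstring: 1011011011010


Decoding step by step:
Bits 10 -> F
Bits 110 -> E
Bits 110 -> E
Bits 110 -> E
Bits 10 -> F


Decoded message: FEEEF


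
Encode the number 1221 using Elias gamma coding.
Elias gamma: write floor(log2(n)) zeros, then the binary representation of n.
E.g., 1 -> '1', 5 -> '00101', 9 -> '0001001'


num_bits = floor(log2(1221)) + 1 = 11
leading_zeros = num_bits - 1 = 10
binary(1221) = 10011000101

Elias gamma(1221) = '0000000000' + '10011000101' = 000000000010011000101 (21 bits)


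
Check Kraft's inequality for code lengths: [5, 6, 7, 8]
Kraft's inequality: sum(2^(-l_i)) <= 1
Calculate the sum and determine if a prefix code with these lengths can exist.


Sum = 2^(-5) + 2^(-6) + 2^(-7) + 2^(-8)
    = 0.03125 + 0.015625 + 0.0078125 + 0.00390625
    = 15/256 = 0.05859375
Since 0.05859375 <= 1, Kraft's inequality IS satisfied.
A prefix code with these lengths CAN exist.

Kraft sum = 0.05859375. Satisfied.


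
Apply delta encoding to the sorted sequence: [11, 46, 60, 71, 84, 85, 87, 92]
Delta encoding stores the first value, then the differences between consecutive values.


First value: 11
Deltas:
  46 - 11 = 35
  60 - 46 = 14
  71 - 60 = 11
  84 - 71 = 13
  85 - 84 = 1
  87 - 85 = 2
  92 - 87 = 5


Delta encoded: [11, 35, 14, 11, 13, 1, 2, 5]


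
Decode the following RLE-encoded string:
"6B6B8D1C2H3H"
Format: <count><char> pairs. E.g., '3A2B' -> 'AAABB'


Expanding each <count><char> pair:
  6B -> 'BBBBBB'
  6B -> 'BBBBBB'
  8D -> 'DDDDDDDD'
  1C -> 'C'
  2H -> 'HH'
  3H -> 'HHH'

Decoded = BBBBBBBBBBBBDDDDDDDDCHHHHH


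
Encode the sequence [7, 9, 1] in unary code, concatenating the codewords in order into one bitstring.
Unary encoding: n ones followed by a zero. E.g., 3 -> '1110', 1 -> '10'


Encode each number as n ones followed by a terminating 0:
  7 -> 11111110 (8 bits)
  9 -> 1111111110 (10 bits)
  1 -> 10 (2 bits)
Total length = 8 + 10 + 2 = 20 bits.

Unary([7, 9, 1]) = 11111110111111111010 (20 bits)


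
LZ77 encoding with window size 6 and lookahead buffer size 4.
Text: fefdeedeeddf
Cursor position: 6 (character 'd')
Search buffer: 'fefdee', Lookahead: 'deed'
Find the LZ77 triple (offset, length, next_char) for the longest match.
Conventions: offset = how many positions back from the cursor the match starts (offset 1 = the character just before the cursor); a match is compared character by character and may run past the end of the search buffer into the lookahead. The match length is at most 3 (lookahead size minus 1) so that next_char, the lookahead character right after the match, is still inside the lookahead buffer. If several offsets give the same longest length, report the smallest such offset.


Try each offset into the search buffer:
  offset=1 (pos 5, char 'e'): match length 0
  offset=2 (pos 4, char 'e'): match length 0
  offset=3 (pos 3, char 'd'): match length 3
  offset=4 (pos 2, char 'f'): match length 0
  offset=5 (pos 1, char 'e'): match length 0
  offset=6 (pos 0, char 'f'): match length 0
Longest match has length 3 at offset 3.
next_char = character at position 6 + 3 = 9 -> 'd'

Best match: offset=3, length=3 (matching 'dee' starting at position 3)
LZ77 triple: (3, 3, 'd')


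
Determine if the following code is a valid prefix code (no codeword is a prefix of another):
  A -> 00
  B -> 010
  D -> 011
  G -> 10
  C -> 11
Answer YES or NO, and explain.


Checking each pair (does one codeword prefix another?):
  A='00' vs B='010': no prefix
  A='00' vs D='011': no prefix
  A='00' vs G='10': no prefix
  A='00' vs C='11': no prefix
  B='010' vs A='00': no prefix
  B='010' vs D='011': no prefix
  B='010' vs G='10': no prefix
  B='010' vs C='11': no prefix
  D='011' vs A='00': no prefix
  D='011' vs B='010': no prefix
  D='011' vs G='10': no prefix
  D='011' vs C='11': no prefix
  G='10' vs A='00': no prefix
  G='10' vs B='010': no prefix
  G='10' vs D='011': no prefix
  G='10' vs C='11': no prefix
  C='11' vs A='00': no prefix
  C='11' vs B='010': no prefix
  C='11' vs D='011': no prefix
  C='11' vs G='10': no prefix
No violation found over all pairs.

YES -- this is a valid prefix code. No codeword is a prefix of any other codeword.


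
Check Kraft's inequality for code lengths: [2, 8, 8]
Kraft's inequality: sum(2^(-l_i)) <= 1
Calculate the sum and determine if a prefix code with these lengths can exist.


Sum = 2^(-2) + 2^(-8) + 2^(-8)
    = 0.25 + 0.00390625 + 0.00390625
    = 66/256 = 0.2578125
Since 0.2578125 <= 1, Kraft's inequality IS satisfied.
A prefix code with these lengths CAN exist.

Kraft sum = 0.2578125. Satisfied.


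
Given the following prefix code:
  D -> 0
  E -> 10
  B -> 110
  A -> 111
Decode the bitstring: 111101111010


Decoding step by step:
Bits 111 -> A
Bits 10 -> E
Bits 111 -> A
Bits 10 -> E
Bits 10 -> E


Decoded message: AEAEE


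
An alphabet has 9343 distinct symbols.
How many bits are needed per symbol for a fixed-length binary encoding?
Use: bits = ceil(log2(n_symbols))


log2(9343) = 13.1897
Bracket: 2^13 = 8192 < 9343 <= 2^14 = 16384
So ceil(log2(9343)) = 14

bits = ceil(log2(9343)) = ceil(13.1897) = 14 bits


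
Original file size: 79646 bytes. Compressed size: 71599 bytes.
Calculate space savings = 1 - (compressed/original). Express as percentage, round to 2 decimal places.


ratio = compressed/original = 71599/79646 = 0.898965
savings = 1 - ratio = 1 - 0.898965 = 0.101035
as a percentage: 0.101035 * 100 = 10.1%

Space savings = 1 - 71599/79646 = 10.1%


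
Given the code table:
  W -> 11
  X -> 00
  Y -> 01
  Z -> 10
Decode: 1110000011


Decoding:
11 -> W
10 -> Z
00 -> X
00 -> X
11 -> W


Result: WZXXW


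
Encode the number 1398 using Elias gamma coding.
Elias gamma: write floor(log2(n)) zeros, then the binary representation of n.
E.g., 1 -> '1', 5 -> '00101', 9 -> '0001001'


num_bits = floor(log2(1398)) + 1 = 11
leading_zeros = num_bits - 1 = 10
binary(1398) = 10101110110

Elias gamma(1398) = '0000000000' + '10101110110' = 000000000010101110110 (21 bits)


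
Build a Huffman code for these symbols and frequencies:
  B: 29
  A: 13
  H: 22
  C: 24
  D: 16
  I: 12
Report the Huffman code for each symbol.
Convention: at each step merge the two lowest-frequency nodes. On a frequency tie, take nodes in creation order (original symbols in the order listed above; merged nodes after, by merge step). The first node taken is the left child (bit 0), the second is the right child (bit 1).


Huffman tree construction:
Step 1: Merge I(12) + A(13) = 25
Step 2: Merge D(16) + H(22) = 38
Step 3: Merge C(24) + (I+A)(25) = 49
Step 4: Merge B(29) + (D+H)(38) = 67
Step 5: Merge (C+(I+A))(49) + (B+(D+H))(67) = 116
Read each symbol's code off the tree from the root (left child = 0, right child = 1).

Codes:
  B: 10 (length 2)
  A: 011 (length 3)
  H: 111 (length 3)
  C: 00 (length 2)
  D: 110 (length 3)
  I: 010 (length 3)
Average code length: 295/116 = 2.5431 bits/symbol


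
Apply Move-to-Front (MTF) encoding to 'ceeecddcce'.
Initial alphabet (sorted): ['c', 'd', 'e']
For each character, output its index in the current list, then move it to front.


MTF encoding:
'c': index 0 in ['c', 'd', 'e'] -> ['c', 'd', 'e']
'e': index 2 in ['c', 'd', 'e'] -> ['e', 'c', 'd']
'e': index 0 in ['e', 'c', 'd'] -> ['e', 'c', 'd']
'e': index 0 in ['e', 'c', 'd'] -> ['e', 'c', 'd']
'c': index 1 in ['e', 'c', 'd'] -> ['c', 'e', 'd']
'd': index 2 in ['c', 'e', 'd'] -> ['d', 'c', 'e']
'd': index 0 in ['d', 'c', 'e'] -> ['d', 'c', 'e']
'c': index 1 in ['d', 'c', 'e'] -> ['c', 'd', 'e']
'c': index 0 in ['c', 'd', 'e'] -> ['c', 'd', 'e']
'e': index 2 in ['c', 'd', 'e'] -> ['e', 'c', 'd']


Output: [0, 2, 0, 0, 1, 2, 0, 1, 0, 2]


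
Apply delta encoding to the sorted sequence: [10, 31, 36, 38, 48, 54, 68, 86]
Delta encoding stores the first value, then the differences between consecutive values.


First value: 10
Deltas:
  31 - 10 = 21
  36 - 31 = 5
  38 - 36 = 2
  48 - 38 = 10
  54 - 48 = 6
  68 - 54 = 14
  86 - 68 = 18


Delta encoded: [10, 21, 5, 2, 10, 6, 14, 18]


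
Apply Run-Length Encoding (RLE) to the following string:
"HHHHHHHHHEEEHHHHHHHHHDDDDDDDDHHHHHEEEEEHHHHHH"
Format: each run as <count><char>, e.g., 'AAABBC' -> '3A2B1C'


Scanning runs left to right:
  i=0: run of 'H' x 9 -> '9H'
  i=9: run of 'E' x 3 -> '3E'
  i=12: run of 'H' x 9 -> '9H'
  i=21: run of 'D' x 8 -> '8D'
  i=29: run of 'H' x 5 -> '5H'
  i=34: run of 'E' x 5 -> '5E'
  i=39: run of 'H' x 6 -> '6H'

RLE = 9H3E9H8D5H5E6H


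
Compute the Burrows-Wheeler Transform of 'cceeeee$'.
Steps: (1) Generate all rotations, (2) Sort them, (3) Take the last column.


Rotations (sorted):
  0: $cceeeee -> last char: e
  1: cceeeee$ -> last char: $
  2: ceeeee$c -> last char: c
  3: e$cceeee -> last char: e
  4: ee$cceee -> last char: e
  5: eee$ccee -> last char: e
  6: eeee$cce -> last char: e
  7: eeeee$cc -> last char: c


BWT = e$ceeeec


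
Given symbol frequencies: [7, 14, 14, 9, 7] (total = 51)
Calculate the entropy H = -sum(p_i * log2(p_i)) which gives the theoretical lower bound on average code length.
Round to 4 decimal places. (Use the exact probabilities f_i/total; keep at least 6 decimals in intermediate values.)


Per-symbol terms -p_i * log2(p_i) with p_i = f_i/51:
  p = 7/51 = 0.137255: log2(p) = -2.865070, -p*log2(p) = 0.393245
  p = 14/51 = 0.274510: log2(p) = -1.865070, -p*log2(p) = 0.511980
  p = 14/51 = 0.274510: log2(p) = -1.865070, -p*log2(p) = 0.511980
  p = 9/51 = 0.176471: log2(p) = -2.502500, -p*log2(p) = 0.441618
  p = 7/51 = 0.137255: log2(p) = -2.865070, -p*log2(p) = 0.393245
H = 0.393245 + 0.511980 + 0.511980 + 0.441618 + 0.393245 = 2.252068

H = 2.2521 bits/symbol


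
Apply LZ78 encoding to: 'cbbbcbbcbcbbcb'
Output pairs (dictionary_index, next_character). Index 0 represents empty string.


LZ78 encoding steps:
Dictionary: {0: ''}
Step 1: w='' (idx 0), next='c' -> output (0, 'c'), add 'c' as idx 1
Step 2: w='' (idx 0), next='b' -> output (0, 'b'), add 'b' as idx 2
Step 3: w='b' (idx 2), next='b' -> output (2, 'b'), add 'bb' as idx 3
Step 4: w='c' (idx 1), next='b' -> output (1, 'b'), add 'cb' as idx 4
Step 5: w='b' (idx 2), next='c' -> output (2, 'c'), add 'bc' as idx 5
Step 6: w='bc' (idx 5), next='b' -> output (5, 'b'), add 'bcb' as idx 6
Step 7: w='bcb' (idx 6), end of input -> output (6, '')


Encoded: [(0, 'c'), (0, 'b'), (2, 'b'), (1, 'b'), (2, 'c'), (5, 'b'), (6, '')]


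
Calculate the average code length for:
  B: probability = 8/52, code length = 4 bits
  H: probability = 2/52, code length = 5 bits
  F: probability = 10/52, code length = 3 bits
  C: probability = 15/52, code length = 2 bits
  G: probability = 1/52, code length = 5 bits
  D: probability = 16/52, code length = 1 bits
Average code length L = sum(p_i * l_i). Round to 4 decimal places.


Weighted contributions p_i * l_i:
  B: (8/52) * 4 = 32/52
  H: (2/52) * 5 = 10/52
  F: (10/52) * 3 = 30/52
  C: (15/52) * 2 = 30/52
  G: (1/52) * 5 = 5/52
  D: (16/52) * 1 = 16/52
Sum = (32 + 10 + 30 + 30 + 5 + 16)/52 = 123/52

L = 123/52 = 2.3654 bits/symbol


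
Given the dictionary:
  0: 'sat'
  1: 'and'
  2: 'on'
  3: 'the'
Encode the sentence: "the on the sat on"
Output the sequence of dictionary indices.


Look up each word in the dictionary:
  'the' -> 3
  'on' -> 2
  'the' -> 3
  'sat' -> 0
  'on' -> 2

Encoded: [3, 2, 3, 0, 2]


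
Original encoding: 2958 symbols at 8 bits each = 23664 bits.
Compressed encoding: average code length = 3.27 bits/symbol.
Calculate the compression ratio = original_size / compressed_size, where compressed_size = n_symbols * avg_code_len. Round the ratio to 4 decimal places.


original_size = n_symbols * orig_bits = 2958 * 8 = 23664 bits
compressed_size = n_symbols * avg_code_len = 2958 * 3.27 = 9672.66 bits
ratio = original_size / compressed_size = 23664 / 9672.66 = 2.4465

Compression ratio = 2.4465


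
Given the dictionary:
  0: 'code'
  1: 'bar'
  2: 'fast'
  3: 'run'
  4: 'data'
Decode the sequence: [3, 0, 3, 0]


Look up each index in the dictionary:
  3 -> 'run'
  0 -> 'code'
  3 -> 'run'
  0 -> 'code'

Decoded: "run code run code"


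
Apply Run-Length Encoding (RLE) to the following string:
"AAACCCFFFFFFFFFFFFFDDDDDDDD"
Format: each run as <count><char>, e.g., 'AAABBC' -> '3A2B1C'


Scanning runs left to right:
  i=0: run of 'A' x 3 -> '3A'
  i=3: run of 'C' x 3 -> '3C'
  i=6: run of 'F' x 13 -> '13F'
  i=19: run of 'D' x 8 -> '8D'

RLE = 3A3C13F8D
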